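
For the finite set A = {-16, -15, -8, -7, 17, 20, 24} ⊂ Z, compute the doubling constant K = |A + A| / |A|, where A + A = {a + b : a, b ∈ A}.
K = |A + A| / |A| = 26/7

Enumerate A + A = {a + b : a, b ∈ A}. With |A| = 7, there are |A|^2 = 49 ordered sum pairs; collecting distinct values, A + A = {-32, -31, -30, -24, -23, -22, -16, -15, -14, 1, 2, 4, 5, 8, 9, 10, 12, 13, 16, 17, 34, 37, 40, 41, 44, 48}, so |A + A| = 26. Thus K = 26/7. For comparison, the minimum possible |A + A| over all 7-element sets is 2·7 − 1 = 13 (so min K = 13/7), attained only by arithmetic progressions.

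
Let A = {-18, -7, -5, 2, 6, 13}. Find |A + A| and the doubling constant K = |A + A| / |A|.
K = |A + A| / |A| = 18/6 = 3

Enumerate A + A = {a + b : a, b ∈ A}. With |A| = 6, there are |A|^2 = 36 ordered sum pairs; collecting distinct values, A + A = {-36, -25, -23, -16, -14, -12, -10, -5, -3, -1, 1, 4, 6, 8, 12, 15, 19, 26}, so |A + A| = 18. Thus K = 18/6 = 3. For comparison, the minimum possible |A + A| over all 6-element sets is 2·6 − 1 = 11 (so min K = 11/6), attained only by arithmetic progressions.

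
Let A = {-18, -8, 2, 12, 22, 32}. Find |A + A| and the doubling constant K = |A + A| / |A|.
K = |A + A| / |A| = 11/6

Enumerate A + A = {a + b : a, b ∈ A}. With |A| = 6, there are |A|^2 = 36 ordered sum pairs; collecting distinct values, A + A = {-36, -26, -16, -6, 4, 14, 24, 34, 44, 54, 64}, so |A + A| = 11. Thus K = 11/6. Here |A + A| = 2|A| − 1 = 11, the minimum possible — so K = 11/6 is minimal, which holds iff A is an arithmetic progression.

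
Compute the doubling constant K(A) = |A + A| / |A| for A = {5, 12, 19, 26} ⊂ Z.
K = |A + A| / |A| = 7/4

Enumerate A + A = {a + b : a, b ∈ A}. With |A| = 4, there are |A|^2 = 16 ordered sum pairs; collecting distinct values, A + A = {10, 17, 24, 31, 38, 45, 52}, so |A + A| = 7. Thus K = 7/4. Here |A + A| = 2|A| − 1 = 7, the minimum possible — so K = 7/4 is minimal, which holds iff A is an arithmetic progression.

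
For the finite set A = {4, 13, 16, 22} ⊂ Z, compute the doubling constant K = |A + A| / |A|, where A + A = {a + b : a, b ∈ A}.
K = |A + A| / |A| = 9/4

Enumerate A + A = {a + b : a, b ∈ A}. With |A| = 4, there are |A|^2 = 16 ordered sum pairs; collecting distinct values, A + A = {8, 17, 20, 26, 29, 32, 35, 38, 44}, so |A + A| = 9. Thus K = 9/4. For comparison, the minimum possible |A + A| over all 4-element sets is 2·4 − 1 = 7 (so min K = 7/4), attained only by arithmetic progressions.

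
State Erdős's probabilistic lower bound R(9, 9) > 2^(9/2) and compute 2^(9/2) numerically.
2^(9/2) = 22.6274; so R(9, 9) > 22.6274

Colour each edge of K_n uniformly at random with red/blue. The expected number of monochromatic K_9 is C(n, 9) · 2 · 2^(−C(9,2)). If C(n, 9) · 2^(1 − C(9,2)) < 1, then with positive probability no monochromatic K_9 exists, so R(9, 9) > n. The standard estimate C(n, 9) ≤ n^9/9! shows this inequality holds whenever n ≤ 2^(9/2) (since 9! · 2^(C(9,2) − 1) > 2^(9^2/2) ≥ n^9). Hence R(9, 9) > 2^(9/2) = 22.6274.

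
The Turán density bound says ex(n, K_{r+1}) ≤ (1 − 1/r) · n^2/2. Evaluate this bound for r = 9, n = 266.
Turán density bound = (8/9) · 266^2/2 = 283024/9 ≈ 31447.1111

Turán's theorem: ex(n, K_{r+1}) is achieved by the complete r-partite Turán graph T(n, r) with parts as balanced as possible, and is at most (1 − 1/r) · n^2/2. For r = 9, n = 266: the density bound is (8/9) · 70756/2 = 283024/9 ≈ 31447.1111. The integer-valued extremum is e(T(266, 9)) = 31446, which is strictly less than the density bound 283024/9 since 9 ∤ 266 (the parts of T(266, 9) cannot all be equal).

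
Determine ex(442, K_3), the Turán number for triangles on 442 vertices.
ex(442, K_3) = ⌊442^2/4⌋ = 48841

Mantel (1907): a triangle-free graph on n vertices has at most ⌊n^2/4⌋ edges, with equality for the complete bipartite graph K_{⌊n/2⌋, ⌈n/2⌉}. For n = 442: ⌊442^2/4⌋ = ⌊195364/4⌋ = 48841. The extremal graph is K_{221, 221}, which has 221·221 = 48841 edges.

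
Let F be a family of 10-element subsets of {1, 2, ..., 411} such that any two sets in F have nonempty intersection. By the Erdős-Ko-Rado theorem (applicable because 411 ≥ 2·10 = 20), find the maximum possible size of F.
max |F| = C(410, 9) = 825832985075236710

The Erdős-Ko-Rado theorem states: for n ≥ 2k, an intersecting family of k-subsets of an n-element set has size at most C(n − 1, k − 1), with equality for 'star' families {A ⊆ [n] : |A| = k, i ∈ A} (fix an element i). For n = 411, k = 10: C(410, 9) = 825832985075236710.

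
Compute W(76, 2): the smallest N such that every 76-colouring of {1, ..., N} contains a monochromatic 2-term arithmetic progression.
W(76, 2) = 76 + 1 = 77

A 2-term AP is any pair of integers, so a monochromatic 2-AP exists iff some colour is used at least twice. With 76 colours, the colouring i ↦ i on {1, ..., 76} uses each colour once, avoiding any monochromatic pair, so W(76, 2) > 76. For {1, ..., 77}, pigeonhole forces two integers of the same colour, which form a monochromatic 2-AP. Hence W(76, 2) = 77.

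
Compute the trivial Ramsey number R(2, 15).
R(2, 15) = 15

R(2, k) = k for all k ≥ 2: in a 2-colouring of K_k, either some edge is red (a red K_2) or all edges are blue (a blue K_k). And K_{14} coloured all-blue has no blue K_15, so R(2, 15) > 14. Hence R(2, 15) = 15.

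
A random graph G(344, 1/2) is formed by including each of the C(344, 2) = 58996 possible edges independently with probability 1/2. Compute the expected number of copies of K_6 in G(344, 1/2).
E[# K_6] = C(344, 6) · (1/2)^C(6, 2) = 2202820789092 / 2^15 = 550705197273/8192 ≈ 67224755.526489

For each 6-subset S of vertices (there are C(344, 6) = 2202820789092 such S), let X_S = 1 if S induces a K_6 (all C(6, 2) = 15 edges present). Then P(X_S = 1) = (1/2)^15 = 1/32768. By linearity of expectation, E[# K_6] = C(344, 6) · (1/2)^15 = 2202820789092 / 32768 = 550705197273/8192 ≈ 67224755.526489.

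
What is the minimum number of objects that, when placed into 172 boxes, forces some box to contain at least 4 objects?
n = (4 − 1)·172 + 1 = 517

By the generalised pigeonhole principle, to guarantee some box contains ≥ r objects we need more than (r − 1) · k objects total. Threshold: n = (r − 1) · k + 1. With r = 4 and k = 172: n = 3 · 172 + 1 = 516 + 1 = 517. For n = 516 = 3 · 172, we can put exactly 3 objects in every box, avoiding 4 in any single one — so 517 is tight.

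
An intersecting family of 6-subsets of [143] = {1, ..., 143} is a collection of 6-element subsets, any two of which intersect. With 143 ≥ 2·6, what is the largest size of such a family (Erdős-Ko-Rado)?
max |F| = C(142, 5) = 448072338

Erdős-Ko-Rado (1961): when n ≥ 2k, max |F| = C(n−1, k−1). The bound is attained by the star {A : i ∈ A} for any fixed i ∈ [n]. Here C(143−1, 6−1) = C(142, 5) = 448072338.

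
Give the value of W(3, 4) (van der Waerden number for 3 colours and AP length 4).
W(3, 4) = 293

W(3, 4) = 293. The lower bound W(3, 4) > 292 comes from an explicit good 3-colouring of [1, 292]; the upper bound W(3, 4) ≤ 293 was verified by exhaustive search over 3-colourings of [1, 293].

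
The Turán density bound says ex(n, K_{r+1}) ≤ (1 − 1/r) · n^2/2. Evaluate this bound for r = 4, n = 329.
Turán density bound = (3/4) · 329^2/2 = 324723/8 ≈ 40590.375

Turán's theorem: ex(n, K_{r+1}) is achieved by the complete r-partite Turán graph T(n, r) with parts as balanced as possible, and is at most (1 − 1/r) · n^2/2. For r = 4, n = 329: the density bound is (3/4) · 108241/2 = 324723/8 ≈ 40590.375. The integer-valued extremum is e(T(329, 4)) = 40590, which is strictly less than the density bound 324723/8 since 4 ∤ 329 (the parts of T(329, 4) cannot all be equal).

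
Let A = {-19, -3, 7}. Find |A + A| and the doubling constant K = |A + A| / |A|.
K = |A + A| / |A| = 6/3 = 2

Enumerate A + A = {a + b : a, b ∈ A}. With |A| = 3, there are |A|^2 = 9 ordered sum pairs; collecting distinct values, A + A = {-38, -22, -12, -6, 4, 14}, so |A + A| = 6. Thus K = 6/3 = 2. For comparison, the minimum possible |A + A| over all 3-element sets is 2·3 − 1 = 5 (so min K = 5/3), attained only by arithmetic progressions.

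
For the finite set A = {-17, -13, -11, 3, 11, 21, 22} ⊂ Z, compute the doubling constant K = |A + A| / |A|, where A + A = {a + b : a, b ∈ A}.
K = |A + A| / |A| = 28/7 = 4

Enumerate A + A = {a + b : a, b ∈ A}. With |A| = 7, there are |A|^2 = 49 ordered sum pairs; collecting distinct values, A + A = {-34, -30, -28, -26, -24, -22, -14, -10, -8, -6, -2, 0, 4, 5, 6, 8, 9, 10, 11, 14, 22, 24, 25, 32, 33, 42, 43, 44}, so |A + A| = 28. Thus K = 28/7 = 4. For comparison, the minimum possible |A + A| over all 7-element sets is 2·7 − 1 = 13 (so min K = 13/7), attained only by arithmetic progressions.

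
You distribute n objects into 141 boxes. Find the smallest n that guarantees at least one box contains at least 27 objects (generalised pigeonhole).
n = (27 − 1)·141 + 1 = 3667

By the generalised pigeonhole principle, to guarantee some box contains ≥ r objects we need more than (r − 1) · k objects total. Threshold: n = (r − 1) · k + 1. With r = 27 and k = 141: n = 26 · 141 + 1 = 3666 + 1 = 3667. For n = 3666 = 26 · 141, we can put exactly 26 objects in every box, avoiding 27 in any single one — so 3667 is tight.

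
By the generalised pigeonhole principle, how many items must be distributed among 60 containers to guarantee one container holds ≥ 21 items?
n = (21 − 1)·60 + 1 = 1201

By the generalised pigeonhole principle, to guarantee some box contains ≥ r objects we need more than (r − 1) · k objects total. Threshold: n = (r − 1) · k + 1. With r = 21 and k = 60: n = 20 · 60 + 1 = 1200 + 1 = 1201. For n = 1200 = 20 · 60, we can put exactly 20 objects in every box, avoiding 21 in any single one — so 1201 is tight.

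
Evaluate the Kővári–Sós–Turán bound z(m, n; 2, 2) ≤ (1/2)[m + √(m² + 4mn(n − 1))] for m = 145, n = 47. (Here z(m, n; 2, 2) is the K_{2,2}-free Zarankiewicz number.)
z(145, 47; 2, 2) ≤ (1/2)[145 + √(145² + 4·145·47·46)] = (1/2)[145 + √1274985] = 637.0762

Kővári–Sós–Turán: let r_1, ..., r_145 be the row sums and z = Σ r_i the total number of 1s. Each pair of columns can share at most one row with both entries 1 (else a 2×2 all-ones block appears), so Σ_i C(r_i, 2) ≤ C(47, 2) = 1081. By convexity Σ_i C(r_i, 2) ≥ 145·C(z/145, 2) = z(z − 145)/(2·145), giving z² − 145z − 145·47·46 ≤ 0 and hence z ≤ (1/2)[145 + √(21025 + 4·313490)] = (1/2)[145 + √1274985] ≈ (1/2)(145 + 1129.1523) = 637.0762.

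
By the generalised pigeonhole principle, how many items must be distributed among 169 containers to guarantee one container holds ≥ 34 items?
n = (34 − 1)·169 + 1 = 5578

By the generalised pigeonhole principle, to guarantee some box contains ≥ r objects we need more than (r − 1) · k objects total. Threshold: n = (r − 1) · k + 1. With r = 34 and k = 169: n = 33 · 169 + 1 = 5577 + 1 = 5578. For n = 5577 = 33 · 169, we can put exactly 33 objects in every box, avoiding 34 in any single one — so 5578 is tight.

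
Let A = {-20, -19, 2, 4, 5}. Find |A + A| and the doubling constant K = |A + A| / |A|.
K = |A + A| / |A| = 14/5

Enumerate A + A = {a + b : a, b ∈ A}. With |A| = 5, there are |A|^2 = 25 ordered sum pairs; collecting distinct values, A + A = {-40, -39, -38, -18, -17, -16, -15, -14, 4, 6, 7, 8, 9, 10}, so |A + A| = 14. Thus K = 14/5. For comparison, the minimum possible |A + A| over all 5-element sets is 2·5 − 1 = 9 (so min K = 9/5), attained only by arithmetic progressions.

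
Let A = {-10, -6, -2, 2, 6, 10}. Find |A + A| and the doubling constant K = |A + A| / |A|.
K = |A + A| / |A| = 11/6

Enumerate A + A = {a + b : a, b ∈ A}. With |A| = 6, there are |A|^2 = 36 ordered sum pairs; collecting distinct values, A + A = {-20, -16, -12, -8, -4, 0, 4, 8, 12, 16, 20}, so |A + A| = 11. Thus K = 11/6. Here |A + A| = 2|A| − 1 = 11, the minimum possible — so K = 11/6 is minimal, which holds iff A is an arithmetic progression.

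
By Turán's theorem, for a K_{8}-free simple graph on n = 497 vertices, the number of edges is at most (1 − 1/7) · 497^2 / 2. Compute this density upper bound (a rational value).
Turán density bound = (6/7) · 497^2/2 = 105861

Turán's theorem: ex(n, K_{r+1}) is achieved by the complete r-partite Turán graph T(n, r) with parts as balanced as possible, and is at most (1 − 1/r) · n^2/2. For r = 7, n = 497: the density bound is (6/7) · 247009/2 = 105861. Since 7 ∣ 497, the Turán graph T(497, 7) has parts of equal size 71, and its edge count e(T(497, 7)) = 105861 attains the density bound exactly.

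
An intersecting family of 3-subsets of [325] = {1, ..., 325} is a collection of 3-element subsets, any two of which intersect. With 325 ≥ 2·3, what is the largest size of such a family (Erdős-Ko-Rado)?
max |F| = C(324, 2) = 52326

Erdős-Ko-Rado (1961): when n ≥ 2k, max |F| = C(n−1, k−1). The bound is attained by the star {A : i ∈ A} for any fixed i ∈ [n]. Here C(325−1, 3−1) = C(324, 2) = 52326.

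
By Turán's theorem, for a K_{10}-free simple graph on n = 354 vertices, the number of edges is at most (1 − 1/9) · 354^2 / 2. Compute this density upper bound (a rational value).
Turán density bound = (8/9) · 354^2/2 = 55696

Turán's theorem: ex(n, K_{r+1}) is achieved by the complete r-partite Turán graph T(n, r) with parts as balanced as possible, and is at most (1 − 1/r) · n^2/2. For r = 9, n = 354: the density bound is (8/9) · 125316/2 = 55696. The integer-valued extremum is e(T(354, 9)) = 55695, which is strictly less than the density bound 55696 since 9 ∤ 354 (the parts of T(354, 9) cannot all be equal).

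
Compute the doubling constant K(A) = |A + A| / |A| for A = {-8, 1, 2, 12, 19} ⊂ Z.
K = |A + A| / |A| = 14/5

Enumerate A + A = {a + b : a, b ∈ A}. With |A| = 5, there are |A|^2 = 25 ordered sum pairs; collecting distinct values, A + A = {-16, -7, -6, 2, 3, 4, 11, 13, 14, 20, 21, 24, 31, 38}, so |A + A| = 14. Thus K = 14/5. For comparison, the minimum possible |A + A| over all 5-element sets is 2·5 − 1 = 9 (so min K = 9/5), attained only by arithmetic progressions.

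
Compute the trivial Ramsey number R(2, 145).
R(2, 145) = 145

R(2, k) = k for all k ≥ 2: in a 2-colouring of K_k, either some edge is red (a red K_2) or all edges are blue (a blue K_k). And K_{144} coloured all-blue has no blue K_145, so R(2, 145) > 144. Hence R(2, 145) = 145.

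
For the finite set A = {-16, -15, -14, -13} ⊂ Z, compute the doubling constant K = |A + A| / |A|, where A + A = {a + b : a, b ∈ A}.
K = |A + A| / |A| = 7/4

Enumerate A + A = {a + b : a, b ∈ A}. With |A| = 4, there are |A|^2 = 16 ordered sum pairs; collecting distinct values, A + A = {-32, -31, -30, -29, -28, -27, -26}, so |A + A| = 7. Thus K = 7/4. Here |A + A| = 2|A| − 1 = 7, the minimum possible — so K = 7/4 is minimal, which holds iff A is an arithmetic progression.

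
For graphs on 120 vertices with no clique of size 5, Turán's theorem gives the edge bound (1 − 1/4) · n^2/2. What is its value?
Turán density bound = (3/4) · 120^2/2 = 5400

Turán's theorem: ex(n, K_{r+1}) is achieved by the complete r-partite Turán graph T(n, r) with parts as balanced as possible, and is at most (1 − 1/r) · n^2/2. For r = 4, n = 120: the density bound is (3/4) · 14400/2 = 5400. Since 4 ∣ 120, the Turán graph T(120, 4) has parts of equal size 30, and its edge count e(T(120, 4)) = 5400 attains the density bound exactly.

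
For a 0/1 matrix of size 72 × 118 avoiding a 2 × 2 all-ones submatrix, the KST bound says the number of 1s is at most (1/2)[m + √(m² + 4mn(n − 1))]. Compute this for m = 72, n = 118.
z(72, 118; 2, 2) ≤ (1/2)[72 + √(72² + 4·72·118·117)] = (1/2)[72 + √3981312] = 1033.6613

Kővári–Sós–Turán: let r_1, ..., r_72 be the row sums and z = Σ r_i the total number of 1s. Each pair of columns can share at most one row with both entries 1 (else a 2×2 all-ones block appears), so Σ_i C(r_i, 2) ≤ C(118, 2) = 6903. By convexity Σ_i C(r_i, 2) ≥ 72·C(z/72, 2) = z(z − 72)/(2·72), giving z² − 72z − 72·118·117 ≤ 0 and hence z ≤ (1/2)[72 + √(5184 + 4·994032)] = (1/2)[72 + √3981312] ≈ (1/2)(72 + 1995.3225) = 1033.6613.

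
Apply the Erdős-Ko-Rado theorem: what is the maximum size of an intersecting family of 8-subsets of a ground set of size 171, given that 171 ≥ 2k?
max |F| = C(170, 7) = 718400660120

Erdős-Ko-Rado (1961): when n ≥ 2k, max |F| = C(n−1, k−1). The bound is attained by the star {A : i ∈ A} for any fixed i ∈ [n]. Here C(171−1, 8−1) = C(170, 7) = 718400660120.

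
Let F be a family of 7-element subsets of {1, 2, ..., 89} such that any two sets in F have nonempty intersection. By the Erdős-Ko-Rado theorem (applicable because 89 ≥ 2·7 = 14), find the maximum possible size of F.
max |F| = C(88, 6) = 541931236

Erdős-Ko-Rado (1961): when n ≥ 2k, max |F| = C(n−1, k−1). The bound is attained by the star {A : i ∈ A} for any fixed i ∈ [n]. Here C(89−1, 7−1) = C(88, 6) = 541931236.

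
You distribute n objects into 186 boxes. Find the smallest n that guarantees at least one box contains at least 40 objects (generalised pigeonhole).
n = (40 − 1)·186 + 1 = 7255

By the generalised pigeonhole principle, to guarantee some box contains ≥ r objects we need more than (r − 1) · k objects total. Threshold: n = (r − 1) · k + 1. With r = 40 and k = 186: n = 39 · 186 + 1 = 7254 + 1 = 7255. For n = 7254 = 39 · 186, we can put exactly 39 objects in every box, avoiding 40 in any single one — so 7255 is tight.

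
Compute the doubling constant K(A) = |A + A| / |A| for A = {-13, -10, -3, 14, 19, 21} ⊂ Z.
K = |A + A| / |A| = 20/6 = 10/3

Enumerate A + A = {a + b : a, b ∈ A}. With |A| = 6, there are |A|^2 = 36 ordered sum pairs; collecting distinct values, A + A = {-26, -23, -20, -16, -13, -6, 1, 4, 6, 8, 9, 11, 16, 18, 28, 33, 35, 38, 40, 42}, so |A + A| = 20. Thus K = 20/6 = 10/3. For comparison, the minimum possible |A + A| over all 6-element sets is 2·6 − 1 = 11 (so min K = 11/6), attained only by arithmetic progressions.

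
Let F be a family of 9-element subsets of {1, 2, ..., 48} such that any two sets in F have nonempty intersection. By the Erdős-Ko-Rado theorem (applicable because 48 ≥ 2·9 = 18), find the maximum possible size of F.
max |F| = C(47, 8) = 314457495

The Erdős-Ko-Rado theorem states: for n ≥ 2k, an intersecting family of k-subsets of an n-element set has size at most C(n − 1, k − 1), with equality for 'star' families {A ⊆ [n] : |A| = k, i ∈ A} (fix an element i). For n = 48, k = 9: C(47, 8) = 314457495.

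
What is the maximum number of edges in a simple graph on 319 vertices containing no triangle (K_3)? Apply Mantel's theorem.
ex(319, K_3) = ⌊319^2/4⌋ = 25440

Mantel (1907): a triangle-free graph on n vertices has at most ⌊n^2/4⌋ edges, with equality for the complete bipartite graph K_{⌊n/2⌋, ⌈n/2⌉}. For n = 319: ⌊319^2/4⌋ = ⌊101761/4⌋ = 25440. The extremal graph is K_{159, 160}, which has 159·160 = 25440 edges.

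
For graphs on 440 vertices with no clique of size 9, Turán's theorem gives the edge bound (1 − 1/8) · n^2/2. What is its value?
Turán density bound = (7/8) · 440^2/2 = 84700

Turán's theorem: ex(n, K_{r+1}) is achieved by the complete r-partite Turán graph T(n, r) with parts as balanced as possible, and is at most (1 − 1/r) · n^2/2. For r = 8, n = 440: the density bound is (7/8) · 193600/2 = 84700. Since 8 ∣ 440, the Turán graph T(440, 8) has parts of equal size 55, and its edge count e(T(440, 8)) = 84700 attains the density bound exactly.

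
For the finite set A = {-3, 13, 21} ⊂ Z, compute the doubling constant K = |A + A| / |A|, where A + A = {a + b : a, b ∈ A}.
K = |A + A| / |A| = 6/3 = 2

Enumerate A + A = {a + b : a, b ∈ A}. With |A| = 3, there are |A|^2 = 9 ordered sum pairs; collecting distinct values, A + A = {-6, 10, 18, 26, 34, 42}, so |A + A| = 6. Thus K = 6/3 = 2. For comparison, the minimum possible |A + A| over all 3-element sets is 2·3 − 1 = 5 (so min K = 5/3), attained only by arithmetic progressions.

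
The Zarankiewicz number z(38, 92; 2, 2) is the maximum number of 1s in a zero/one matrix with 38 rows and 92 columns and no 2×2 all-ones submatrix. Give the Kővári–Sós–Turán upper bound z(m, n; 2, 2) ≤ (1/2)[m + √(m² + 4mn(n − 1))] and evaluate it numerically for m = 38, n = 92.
z(38, 92; 2, 2) ≤ (1/2)[38 + √(38² + 4·38·92·91)] = (1/2)[38 + √1273988] = 583.3554

Kővári–Sós–Turán: let r_1, ..., r_38 be the row sums and z = Σ r_i the total number of 1s. Each pair of columns can share at most one row with both entries 1 (else a 2×2 all-ones block appears), so Σ_i C(r_i, 2) ≤ C(92, 2) = 4186. By convexity Σ_i C(r_i, 2) ≥ 38·C(z/38, 2) = z(z − 38)/(2·38), giving z² − 38z − 38·92·91 ≤ 0 and hence z ≤ (1/2)[38 + √(1444 + 4·318136)] = (1/2)[38 + √1273988] ≈ (1/2)(38 + 1128.7108) = 583.3554.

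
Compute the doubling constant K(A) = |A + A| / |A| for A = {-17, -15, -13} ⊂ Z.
K = |A + A| / |A| = 5/3

Enumerate A + A = {a + b : a, b ∈ A}. With |A| = 3, there are |A|^2 = 9 ordered sum pairs; collecting distinct values, A + A = {-34, -32, -30, -28, -26}, so |A + A| = 5. Thus K = 5/3. Here |A + A| = 2|A| − 1 = 5, the minimum possible — so K = 5/3 is minimal, which holds iff A is an arithmetic progression.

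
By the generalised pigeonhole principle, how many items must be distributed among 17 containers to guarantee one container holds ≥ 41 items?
n = (41 − 1)·17 + 1 = 681

By the generalised pigeonhole principle, to guarantee some box contains ≥ r objects we need more than (r − 1) · k objects total. Threshold: n = (r − 1) · k + 1. With r = 41 and k = 17: n = 40 · 17 + 1 = 680 + 1 = 681. For n = 680 = 40 · 17, we can put exactly 40 objects in every box, avoiding 41 in any single one — so 681 is tight.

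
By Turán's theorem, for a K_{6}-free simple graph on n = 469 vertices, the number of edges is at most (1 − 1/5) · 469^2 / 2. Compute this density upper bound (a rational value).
Turán density bound = (4/5) · 469^2/2 = 439922/5 ≈ 87984.4

Turán's theorem: ex(n, K_{r+1}) is achieved by the complete r-partite Turán graph T(n, r) with parts as balanced as possible, and is at most (1 − 1/r) · n^2/2. For r = 5, n = 469: the density bound is (4/5) · 219961/2 = 439922/5 ≈ 87984.4. The integer-valued extremum is e(T(469, 5)) = 87984, which is strictly less than the density bound 439922/5 since 5 ∤ 469 (the parts of T(469, 5) cannot all be equal).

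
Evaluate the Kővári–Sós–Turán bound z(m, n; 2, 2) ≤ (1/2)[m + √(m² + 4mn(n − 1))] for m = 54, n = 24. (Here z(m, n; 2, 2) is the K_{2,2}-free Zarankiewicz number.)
z(54, 24; 2, 2) ≤ (1/2)[54 + √(54² + 4·54·24·23)] = (1/2)[54 + √122148] = 201.7484

Kővári–Sós–Turán: let r_1, ..., r_54 be the row sums and z = Σ r_i the total number of 1s. Each pair of columns can share at most one row with both entries 1 (else a 2×2 all-ones block appears), so Σ_i C(r_i, 2) ≤ C(24, 2) = 276. By convexity Σ_i C(r_i, 2) ≥ 54·C(z/54, 2) = z(z − 54)/(2·54), giving z² − 54z − 54·24·23 ≤ 0 and hence z ≤ (1/2)[54 + √(2916 + 4·29808)] = (1/2)[54 + √122148] ≈ (1/2)(54 + 349.4968) = 201.7484.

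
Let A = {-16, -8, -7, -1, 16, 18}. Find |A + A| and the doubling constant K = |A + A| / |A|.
K = |A + A| / |A| = 21/6 = 7/2

Enumerate A + A = {a + b : a, b ∈ A}. With |A| = 6, there are |A|^2 = 36 ordered sum pairs; collecting distinct values, A + A = {-32, -24, -23, -17, -16, -15, -14, -9, -8, -2, 0, 2, 8, 9, 10, 11, 15, 17, 32, 34, 36}, so |A + A| = 21. Thus K = 21/6 = 7/2. For comparison, the minimum possible |A + A| over all 6-element sets is 2·6 − 1 = 11 (so min K = 11/6), attained only by arithmetic progressions.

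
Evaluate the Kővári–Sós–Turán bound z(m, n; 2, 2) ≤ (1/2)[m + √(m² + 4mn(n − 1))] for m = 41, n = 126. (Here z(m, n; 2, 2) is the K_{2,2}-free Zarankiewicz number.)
z(41, 126; 2, 2) ≤ (1/2)[41 + √(41² + 4·41·126·125)] = (1/2)[41 + √2584681] = 824.3472

Kővári–Sós–Turán: let r_1, ..., r_41 be the row sums and z = Σ r_i the total number of 1s. Each pair of columns can share at most one row with both entries 1 (else a 2×2 all-ones block appears), so Σ_i C(r_i, 2) ≤ C(126, 2) = 7875. By convexity Σ_i C(r_i, 2) ≥ 41·C(z/41, 2) = z(z − 41)/(2·41), giving z² − 41z − 41·126·125 ≤ 0 and hence z ≤ (1/2)[41 + √(1681 + 4·645750)] = (1/2)[41 + √2584681] ≈ (1/2)(41 + 1607.6943) = 824.3472.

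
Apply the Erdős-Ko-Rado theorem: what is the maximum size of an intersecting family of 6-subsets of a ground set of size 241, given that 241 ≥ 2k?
max |F| = C(240, 5) = 6363048048

Erdős-Ko-Rado (1961): when n ≥ 2k, max |F| = C(n−1, k−1). The bound is attained by the star {A : i ∈ A} for any fixed i ∈ [n]. Here C(241−1, 6−1) = C(240, 5) = 6363048048.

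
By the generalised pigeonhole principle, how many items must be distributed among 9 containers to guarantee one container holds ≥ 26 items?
n = (26 − 1)·9 + 1 = 226

By the generalised pigeonhole principle, to guarantee some box contains ≥ r objects we need more than (r − 1) · k objects total. Threshold: n = (r − 1) · k + 1. With r = 26 and k = 9: n = 25 · 9 + 1 = 225 + 1 = 226. For n = 225 = 25 · 9, we can put exactly 25 objects in every box, avoiding 26 in any single one — so 226 is tight.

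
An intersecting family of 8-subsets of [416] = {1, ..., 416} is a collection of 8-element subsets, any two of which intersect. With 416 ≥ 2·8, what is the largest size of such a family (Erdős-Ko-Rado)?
max |F| = C(415, 7) = 399773641072935

The Erdős-Ko-Rado theorem states: for n ≥ 2k, an intersecting family of k-subsets of an n-element set has size at most C(n − 1, k − 1), with equality for 'star' families {A ⊆ [n] : |A| = k, i ∈ A} (fix an element i). For n = 416, k = 8: C(415, 7) = 399773641072935.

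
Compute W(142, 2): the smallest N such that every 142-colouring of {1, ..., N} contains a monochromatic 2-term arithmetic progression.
W(142, 2) = 142 + 1 = 143

A 2-term AP is any pair of integers, so a monochromatic 2-AP exists iff some colour is used at least twice. With 142 colours, the colouring i ↦ i on {1, ..., 142} uses each colour once, avoiding any monochromatic pair, so W(142, 2) > 142. For {1, ..., 143}, pigeonhole forces two integers of the same colour, which form a monochromatic 2-AP. Hence W(142, 2) = 143.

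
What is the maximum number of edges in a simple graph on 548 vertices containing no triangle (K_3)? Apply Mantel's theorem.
ex(548, K_3) = ⌊548^2/4⌋ = 75076

Mantel (1907): a triangle-free graph on n vertices has at most ⌊n^2/4⌋ edges, with equality for the complete bipartite graph K_{⌊n/2⌋, ⌈n/2⌉}. For n = 548: ⌊548^2/4⌋ = ⌊300304/4⌋ = 75076. The extremal graph is K_{274, 274}, which has 274·274 = 75076 edges.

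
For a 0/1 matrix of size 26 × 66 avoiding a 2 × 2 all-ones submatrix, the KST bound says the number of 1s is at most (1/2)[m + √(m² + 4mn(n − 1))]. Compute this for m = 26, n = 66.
z(26, 66; 2, 2) ≤ (1/2)[26 + √(26² + 4·26·66·65)] = (1/2)[26 + √446836] = 347.229

Kővári–Sós–Turán: let r_1, ..., r_26 be the row sums and z = Σ r_i the total number of 1s. Each pair of columns can share at most one row with both entries 1 (else a 2×2 all-ones block appears), so Σ_i C(r_i, 2) ≤ C(66, 2) = 2145. By convexity Σ_i C(r_i, 2) ≥ 26·C(z/26, 2) = z(z − 26)/(2·26), giving z² − 26z − 26·66·65 ≤ 0 and hence z ≤ (1/2)[26 + √(676 + 4·111540)] = (1/2)[26 + √446836] ≈ (1/2)(26 + 668.4579) = 347.229.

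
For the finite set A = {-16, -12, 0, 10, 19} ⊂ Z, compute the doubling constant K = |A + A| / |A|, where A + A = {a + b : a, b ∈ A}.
K = |A + A| / |A| = 15/5 = 3

Enumerate A + A = {a + b : a, b ∈ A}. With |A| = 5, there are |A|^2 = 25 ordered sum pairs; collecting distinct values, A + A = {-32, -28, -24, -16, -12, -6, -2, 0, 3, 7, 10, 19, 20, 29, 38}, so |A + A| = 15. Thus K = 15/5 = 3. For comparison, the minimum possible |A + A| over all 5-element sets is 2·5 − 1 = 9 (so min K = 9/5), attained only by arithmetic progressions.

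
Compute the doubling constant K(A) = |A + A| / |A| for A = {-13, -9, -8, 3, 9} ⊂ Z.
K = |A + A| / |A| = 15/5 = 3

Enumerate A + A = {a + b : a, b ∈ A}. With |A| = 5, there are |A|^2 = 25 ordered sum pairs; collecting distinct values, A + A = {-26, -22, -21, -18, -17, -16, -10, -6, -5, -4, 0, 1, 6, 12, 18}, so |A + A| = 15. Thus K = 15/5 = 3. For comparison, the minimum possible |A + A| over all 5-element sets is 2·5 − 1 = 9 (so min K = 9/5), attained only by arithmetic progressions.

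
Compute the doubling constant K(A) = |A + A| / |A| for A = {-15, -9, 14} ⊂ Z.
K = |A + A| / |A| = 6/3 = 2

Enumerate A + A = {a + b : a, b ∈ A}. With |A| = 3, there are |A|^2 = 9 ordered sum pairs; collecting distinct values, A + A = {-30, -24, -18, -1, 5, 28}, so |A + A| = 6. Thus K = 6/3 = 2. For comparison, the minimum possible |A + A| over all 3-element sets is 2·3 − 1 = 5 (so min K = 5/3), attained only by arithmetic progressions.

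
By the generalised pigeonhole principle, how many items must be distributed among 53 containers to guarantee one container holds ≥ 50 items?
n = (50 − 1)·53 + 1 = 2598

By the generalised pigeonhole principle, to guarantee some box contains ≥ r objects we need more than (r − 1) · k objects total. Threshold: n = (r − 1) · k + 1. With r = 50 and k = 53: n = 49 · 53 + 1 = 2597 + 1 = 2598. For n = 2597 = 49 · 53, we can put exactly 49 objects in every box, avoiding 50 in any single one — so 2598 is tight.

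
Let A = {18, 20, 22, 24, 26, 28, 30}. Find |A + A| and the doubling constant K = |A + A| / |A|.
K = |A + A| / |A| = 13/7

Enumerate A + A = {a + b : a, b ∈ A}. With |A| = 7, there are |A|^2 = 49 ordered sum pairs; collecting distinct values, A + A = {36, 38, 40, 42, 44, 46, 48, 50, 52, 54, 56, 58, 60}, so |A + A| = 13. Thus K = 13/7. Here |A + A| = 2|A| − 1 = 13, the minimum possible — so K = 13/7 is minimal, which holds iff A is an arithmetic progression.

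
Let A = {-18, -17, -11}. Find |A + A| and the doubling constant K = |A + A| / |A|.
K = |A + A| / |A| = 6/3 = 2

Enumerate A + A = {a + b : a, b ∈ A}. With |A| = 3, there are |A|^2 = 9 ordered sum pairs; collecting distinct values, A + A = {-36, -35, -34, -29, -28, -22}, so |A + A| = 6. Thus K = 6/3 = 2. For comparison, the minimum possible |A + A| over all 3-element sets is 2·3 − 1 = 5 (so min K = 5/3), attained only by arithmetic progressions.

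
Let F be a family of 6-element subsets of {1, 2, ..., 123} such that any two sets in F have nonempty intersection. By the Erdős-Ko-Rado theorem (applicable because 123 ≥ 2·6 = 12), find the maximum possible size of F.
max |F| = C(122, 5) = 207288004

Erdős-Ko-Rado (1961): when n ≥ 2k, max |F| = C(n−1, k−1). The bound is attained by the star {A : i ∈ A} for any fixed i ∈ [n]. Here C(123−1, 6−1) = C(122, 5) = 207288004.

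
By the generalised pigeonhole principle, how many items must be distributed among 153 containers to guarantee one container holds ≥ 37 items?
n = (37 − 1)·153 + 1 = 5509

By the generalised pigeonhole principle, to guarantee some box contains ≥ r objects we need more than (r − 1) · k objects total. Threshold: n = (r − 1) · k + 1. With r = 37 and k = 153: n = 36 · 153 + 1 = 5508 + 1 = 5509. For n = 5508 = 36 · 153, we can put exactly 36 objects in every box, avoiding 37 in any single one — so 5509 is tight.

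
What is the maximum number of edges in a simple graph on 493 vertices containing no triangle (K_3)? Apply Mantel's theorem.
ex(493, K_3) = ⌊493^2/4⌋ = 60762

Mantel (1907): a triangle-free graph on n vertices has at most ⌊n^2/4⌋ edges, with equality for the complete bipartite graph K_{⌊n/2⌋, ⌈n/2⌉}. For n = 493: ⌊493^2/4⌋ = ⌊243049/4⌋ = 60762. The extremal graph is K_{246, 247}, which has 246·247 = 60762 edges.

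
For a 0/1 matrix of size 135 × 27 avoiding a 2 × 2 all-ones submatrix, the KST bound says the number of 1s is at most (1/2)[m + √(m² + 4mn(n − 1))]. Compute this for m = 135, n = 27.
z(135, 27; 2, 2) ≤ (1/2)[135 + √(135² + 4·135·27·26)] = (1/2)[135 + √397305] = 382.6607

Kővári–Sós–Turán: let r_1, ..., r_135 be the row sums and z = Σ r_i the total number of 1s. Each pair of columns can share at most one row with both entries 1 (else a 2×2 all-ones block appears), so Σ_i C(r_i, 2) ≤ C(27, 2) = 351. By convexity Σ_i C(r_i, 2) ≥ 135·C(z/135, 2) = z(z − 135)/(2·135), giving z² − 135z − 135·27·26 ≤ 0 and hence z ≤ (1/2)[135 + √(18225 + 4·94770)] = (1/2)[135 + √397305] ≈ (1/2)(135 + 630.3213) = 382.6607.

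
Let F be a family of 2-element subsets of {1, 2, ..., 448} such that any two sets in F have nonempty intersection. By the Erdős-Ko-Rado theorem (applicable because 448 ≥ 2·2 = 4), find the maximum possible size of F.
max |F| = C(447, 1) = 447

The Erdős-Ko-Rado theorem states: for n ≥ 2k, an intersecting family of k-subsets of an n-element set has size at most C(n − 1, k − 1), with equality for 'star' families {A ⊆ [n] : |A| = k, i ∈ A} (fix an element i). For n = 448, k = 2: C(447, 1) = 447.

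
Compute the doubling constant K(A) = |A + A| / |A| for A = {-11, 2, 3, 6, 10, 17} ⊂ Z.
K = |A + A| / |A| = 18/6 = 3

Enumerate A + A = {a + b : a, b ∈ A}. With |A| = 6, there are |A|^2 = 36 ordered sum pairs; collecting distinct values, A + A = {-22, -9, -8, -5, -1, 4, 5, 6, 8, 9, 12, 13, 16, 19, 20, 23, 27, 34}, so |A + A| = 18. Thus K = 18/6 = 3. For comparison, the minimum possible |A + A| over all 6-element sets is 2·6 − 1 = 11 (so min K = 11/6), attained only by arithmetic progressions.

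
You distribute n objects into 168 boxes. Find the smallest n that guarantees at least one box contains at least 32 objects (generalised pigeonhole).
n = (32 − 1)·168 + 1 = 5209

By the generalised pigeonhole principle, to guarantee some box contains ≥ r objects we need more than (r − 1) · k objects total. Threshold: n = (r − 1) · k + 1. With r = 32 and k = 168: n = 31 · 168 + 1 = 5208 + 1 = 5209. For n = 5208 = 31 · 168, we can put exactly 31 objects in every box, avoiding 32 in any single one — so 5209 is tight.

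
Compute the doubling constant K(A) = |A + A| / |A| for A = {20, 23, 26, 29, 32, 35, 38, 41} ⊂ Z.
K = |A + A| / |A| = 15/8

Enumerate A + A = {a + b : a, b ∈ A}. With |A| = 8, there are |A|^2 = 64 ordered sum pairs; collecting distinct values, A + A = {40, 43, 46, 49, 52, 55, 58, 61, 64, 67, 70, 73, 76, 79, 82}, so |A + A| = 15. Thus K = 15/8. Here |A + A| = 2|A| − 1 = 15, the minimum possible — so K = 15/8 is minimal, which holds iff A is an arithmetic progression.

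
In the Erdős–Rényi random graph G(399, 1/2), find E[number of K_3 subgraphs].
E[# K_3] = C(399, 3) · (1/2)^C(3, 2) = 10507399 / 2^3 = 1313424.875

For each 3-subset S of vertices (there are C(399, 3) = 10507399 such S), let X_S = 1 if S induces a K_3 (all C(3, 2) = 3 edges present). Then P(X_S = 1) = (1/2)^3 = 1/8. By linearity of expectation, E[# K_3] = C(399, 3) · (1/2)^3 = 10507399 / 8 = 1313424.875.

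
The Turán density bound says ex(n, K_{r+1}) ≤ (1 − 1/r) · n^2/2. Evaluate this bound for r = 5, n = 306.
Turán density bound = (4/5) · 306^2/2 = 187272/5 ≈ 37454.4

Turán's theorem: ex(n, K_{r+1}) is achieved by the complete r-partite Turán graph T(n, r) with parts as balanced as possible, and is at most (1 − 1/r) · n^2/2. For r = 5, n = 306: the density bound is (4/5) · 93636/2 = 187272/5 ≈ 37454.4. The integer-valued extremum is e(T(306, 5)) = 37454, which is strictly less than the density bound 187272/5 since 5 ∤ 306 (the parts of T(306, 5) cannot all be equal).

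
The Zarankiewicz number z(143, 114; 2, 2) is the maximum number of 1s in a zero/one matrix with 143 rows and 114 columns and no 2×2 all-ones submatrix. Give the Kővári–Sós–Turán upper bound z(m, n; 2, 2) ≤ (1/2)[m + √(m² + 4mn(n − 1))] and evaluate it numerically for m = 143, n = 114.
z(143, 114; 2, 2) ≤ (1/2)[143 + √(143² + 4·143·114·113)] = (1/2)[143 + √7388953] = 1430.6314

Kővári–Sós–Turán: let r_1, ..., r_143 be the row sums and z = Σ r_i the total number of 1s. Each pair of columns can share at most one row with both entries 1 (else a 2×2 all-ones block appears), so Σ_i C(r_i, 2) ≤ C(114, 2) = 6441. By convexity Σ_i C(r_i, 2) ≥ 143·C(z/143, 2) = z(z − 143)/(2·143), giving z² − 143z − 143·114·113 ≤ 0 and hence z ≤ (1/2)[143 + √(20449 + 4·1842126)] = (1/2)[143 + √7388953] ≈ (1/2)(143 + 2718.2629) = 1430.6314.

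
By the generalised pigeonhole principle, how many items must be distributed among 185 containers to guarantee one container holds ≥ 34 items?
n = (34 − 1)·185 + 1 = 6106

By the generalised pigeonhole principle, to guarantee some box contains ≥ r objects we need more than (r − 1) · k objects total. Threshold: n = (r − 1) · k + 1. With r = 34 and k = 185: n = 33 · 185 + 1 = 6105 + 1 = 6106. For n = 6105 = 33 · 185, we can put exactly 33 objects in every box, avoiding 34 in any single one — so 6106 is tight.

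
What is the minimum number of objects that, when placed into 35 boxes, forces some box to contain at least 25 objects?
n = (25 − 1)·35 + 1 = 841

By the generalised pigeonhole principle, to guarantee some box contains ≥ r objects we need more than (r − 1) · k objects total. Threshold: n = (r − 1) · k + 1. With r = 25 and k = 35: n = 24 · 35 + 1 = 840 + 1 = 841. For n = 840 = 24 · 35, we can put exactly 24 objects in every box, avoiding 25 in any single one — so 841 is tight.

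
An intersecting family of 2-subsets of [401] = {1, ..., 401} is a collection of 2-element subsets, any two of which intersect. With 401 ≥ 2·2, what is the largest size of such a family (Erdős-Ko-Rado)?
max |F| = C(400, 1) = 400

Erdős-Ko-Rado (1961): when n ≥ 2k, max |F| = C(n−1, k−1). The bound is attained by the star {A : i ∈ A} for any fixed i ∈ [n]. Here C(401−1, 2−1) = C(400, 1) = 400.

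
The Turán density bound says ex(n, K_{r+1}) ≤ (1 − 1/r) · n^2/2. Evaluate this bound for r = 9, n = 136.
Turán density bound = (8/9) · 136^2/2 = 73984/9 ≈ 8220.4444

Turán's theorem: ex(n, K_{r+1}) is achieved by the complete r-partite Turán graph T(n, r) with parts as balanced as possible, and is at most (1 − 1/r) · n^2/2. For r = 9, n = 136: the density bound is (8/9) · 18496/2 = 73984/9 ≈ 8220.4444. The integer-valued extremum is e(T(136, 9)) = 8220, which is strictly less than the density bound 73984/9 since 9 ∤ 136 (the parts of T(136, 9) cannot all be equal).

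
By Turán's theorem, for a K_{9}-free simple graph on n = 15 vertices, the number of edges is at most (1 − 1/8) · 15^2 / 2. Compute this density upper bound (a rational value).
Turán density bound = (7/8) · 15^2/2 = 1575/16 ≈ 98.4375

Turán's theorem: ex(n, K_{r+1}) is achieved by the complete r-partite Turán graph T(n, r) with parts as balanced as possible, and is at most (1 − 1/r) · n^2/2. For r = 8, n = 15: the density bound is (7/8) · 225/2 = 1575/16 ≈ 98.4375. The integer-valued extremum is e(T(15, 8)) = 98, which is strictly less than the density bound 1575/16 since 8 ∤ 15 (the parts of T(15, 8) cannot all be equal).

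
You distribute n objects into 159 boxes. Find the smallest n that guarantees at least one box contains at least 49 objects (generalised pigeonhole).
n = (49 − 1)·159 + 1 = 7633

By the generalised pigeonhole principle, to guarantee some box contains ≥ r objects we need more than (r − 1) · k objects total. Threshold: n = (r − 1) · k + 1. With r = 49 and k = 159: n = 48 · 159 + 1 = 7632 + 1 = 7633. For n = 7632 = 48 · 159, we can put exactly 48 objects in every box, avoiding 49 in any single one — so 7633 is tight.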